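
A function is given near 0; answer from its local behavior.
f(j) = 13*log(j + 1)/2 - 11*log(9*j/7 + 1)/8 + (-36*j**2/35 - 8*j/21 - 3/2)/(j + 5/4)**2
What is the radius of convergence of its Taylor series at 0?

Denominator factor (j + 5/4)^2: pole of order 2 at -5/4, modulus 5/4.
Branch term (-11/8)*log(1 - j/(-7/9)): its argument vanishes at j = -7/9, a logarithmic branch point, modulus 7/9.
Branch term (13/2)*log(1 - j/(-1)): its argument vanishes at j = -1, a logarithmic branch point, modulus 1.
The radius of convergence is the smallest modulus among the singular points: 7/9.

The radius of convergence is 7/9.


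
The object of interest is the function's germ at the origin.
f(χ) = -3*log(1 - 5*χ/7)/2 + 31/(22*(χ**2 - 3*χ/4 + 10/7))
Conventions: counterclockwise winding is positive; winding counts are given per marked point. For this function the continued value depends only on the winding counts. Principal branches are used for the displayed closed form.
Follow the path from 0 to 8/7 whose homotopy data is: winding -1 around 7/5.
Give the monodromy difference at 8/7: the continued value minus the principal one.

The rational part is single-valued and drops out of the difference; each branch term changes only by its own monodromy.
(-3/2)*log(1 - χ/(7/5)): each positive loop around 7/5 adds 2*pi*i to the log, so winding -1 contributes (-3/2)*(-1)*2*pi*i = (3)*pi*i.
Summing the contributions at χ = 8/7 gives (3)*pi*i.

Continued minus principal equals (3)*pi*i.


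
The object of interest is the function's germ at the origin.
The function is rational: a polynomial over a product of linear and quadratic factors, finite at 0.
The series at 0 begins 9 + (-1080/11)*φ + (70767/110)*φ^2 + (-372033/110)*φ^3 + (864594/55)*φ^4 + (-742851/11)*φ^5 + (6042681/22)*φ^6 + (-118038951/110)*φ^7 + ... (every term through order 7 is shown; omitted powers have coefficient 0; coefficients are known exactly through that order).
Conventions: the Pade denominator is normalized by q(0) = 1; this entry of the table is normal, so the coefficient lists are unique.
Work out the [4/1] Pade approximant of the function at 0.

Taylor coefficients needed (read off): a_0 = 9, a_1 = -1080/11, a_2 = 70767/110, a_3 = -372033/110, a_4 = 864594/55, a_5 = -742851/11.
Write the denominator as Q(φ) = 1 + q1*φ. Requiring Q*f - P = O(φ^6) with deg P <= 4 kills the coefficients of φ^5..φ^5 in Q*f:
  φ^5: a_5 + q1*a_4 = 0, i.e. -742851/11 + (864594/55)*q1 = 0.
Solving this linear system: q1 = 5095/1186.
The numerator is Q*f truncated at degree 4: P0 = a_0 = 9; P1 = a_1 + q1*a_0 = -776475/13046; P2 = a_2 + q1*a_1 = 14451831/65230; P3 = a_3 + q1*a_2 = -80673273/130460; P4 = a_4 + q1*a_3 = 155308833/130460.

The Pade approximant has numerator coefficients [9, -776475/13046, 14451831/65230, -80673273/130460, 155308833/130460]; denominator coefficients [1, 5095/1186].


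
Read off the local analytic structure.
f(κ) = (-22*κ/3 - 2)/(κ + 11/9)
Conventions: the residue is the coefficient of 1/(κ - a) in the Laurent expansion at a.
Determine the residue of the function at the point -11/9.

At the order-1 pole -11/9 set g(κ) = (κ - (-11/9))*f(κ) = -22*κ/3 - 2.
Simple pole: residue = g(a) at a = -11/9, which is 188/27.

The residue is 188/27.


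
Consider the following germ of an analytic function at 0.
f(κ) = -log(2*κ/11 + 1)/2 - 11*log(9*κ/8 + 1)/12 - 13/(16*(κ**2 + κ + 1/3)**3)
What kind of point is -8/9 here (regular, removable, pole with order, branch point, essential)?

The point is a logarithmic branch point.

The term (-11/12)*log(1 - κ/(-8/9)) has argument 1 - -8/9/(-8/9) = 0 at -8/9: a logarithmic (infinitely-sheeted) branch point; the remaining terms are analytic or single-valued there.


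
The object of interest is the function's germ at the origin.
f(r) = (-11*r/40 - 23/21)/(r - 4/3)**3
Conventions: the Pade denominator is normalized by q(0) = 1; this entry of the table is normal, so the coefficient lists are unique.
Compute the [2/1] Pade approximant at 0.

The Pade approximant has numerator coefficients [207/448, 1801131/3207680, 4291803/12830720]; denominator coefficients [1, -1381/1074].

Taylor coefficients needed (expand at 0): a_0 = 207/448, a_1 = 20709/17920, a_2 = 130491/71680, a_3 = 335583/143360.
Write the denominator as Q(r) = 1 + q1*r. Requiring Q*f - P = O(r^4) with deg P <= 2 kills the coefficients of r^3..r^3 in Q*f:
  r^3: a_3 + q1*a_2 = 0, i.e. 335583/143360 + (130491/71680)*q1 = 0.
Solving this linear system: q1 = -1381/1074.
The numerator is Q*f truncated at degree 2: P0 = a_0 = 207/448; P1 = a_1 + q1*a_0 = 1801131/3207680; P2 = a_2 + q1*a_1 = 4291803/12830720.


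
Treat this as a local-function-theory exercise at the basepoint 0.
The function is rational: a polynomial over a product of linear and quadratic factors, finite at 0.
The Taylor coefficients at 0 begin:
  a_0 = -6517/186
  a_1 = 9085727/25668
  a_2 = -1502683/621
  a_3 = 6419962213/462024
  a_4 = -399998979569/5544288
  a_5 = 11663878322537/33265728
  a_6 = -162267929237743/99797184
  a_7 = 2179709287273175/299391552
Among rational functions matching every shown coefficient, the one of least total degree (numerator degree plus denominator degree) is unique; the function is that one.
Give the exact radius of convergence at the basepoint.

The radius of convergence is 2/7.

No rational of total degree below 5 reproduces all 8 coefficients; solving the [1/4] Pade equations on them gives f(θ) = (-30*θ/23 - 38/31)/((θ + 2/7)**3*(θ + 3/2)), whose expansion matches every shown term.
Denominator factor (θ + 3/2): pole of order 1 at -3/2, modulus 3/2.
Denominator factor (θ + 2/7)^3: pole of order 3 at -2/7, modulus 2/7.
The radius of convergence is the smallest modulus among the singular points: 2/7.


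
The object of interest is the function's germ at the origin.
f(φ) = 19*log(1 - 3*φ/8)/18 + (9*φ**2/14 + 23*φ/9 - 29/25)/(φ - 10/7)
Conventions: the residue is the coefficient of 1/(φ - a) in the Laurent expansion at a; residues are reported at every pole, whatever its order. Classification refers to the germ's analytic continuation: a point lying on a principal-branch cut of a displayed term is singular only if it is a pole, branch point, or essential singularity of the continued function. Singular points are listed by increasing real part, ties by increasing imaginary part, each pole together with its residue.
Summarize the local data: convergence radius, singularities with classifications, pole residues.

Radius of convergence at 0: 10/7.
At 10/7: a pole of order 1; residue 293477/77175.
At 8/3: a logarithmic branch point.

Denominator factor (φ - 10/7): pole of order 1 at 10/7, modulus 10/7.
Branch term (19/18)*log(1 - φ/(8/3)): its argument vanishes at φ = 8/3, a logarithmic branch point, modulus 8/3.
The radius of convergence is the smallest modulus among the singular points: 10/7.
The branch term is analytic at 10/7 and contributes nothing to the residue; only the rational part matters.
At the order-1 pole 10/7 set g(φ) = (φ - (10/7))*(rational part) = 9*φ**2/14 + 23*φ/9 - 29/25.
Simple pole: residue = g(a) at a = 10/7, which is 293477/77175.
List the singular points by increasing real part (a conjugate pair: the negative imaginary part first).


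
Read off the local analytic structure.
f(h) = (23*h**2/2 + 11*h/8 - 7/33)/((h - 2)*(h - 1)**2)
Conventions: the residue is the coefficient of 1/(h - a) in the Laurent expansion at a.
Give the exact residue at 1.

The residue is -4889/132.

At the order-2 pole 1 set g(h) = (h - (1))^2*f(h) = (23*h**2/2 + 11*h/8 - 7/33)/(h - 2).
Order-2 pole: residue = g'(a); g'(1) = -4889/132, so the residue is -4889/132.


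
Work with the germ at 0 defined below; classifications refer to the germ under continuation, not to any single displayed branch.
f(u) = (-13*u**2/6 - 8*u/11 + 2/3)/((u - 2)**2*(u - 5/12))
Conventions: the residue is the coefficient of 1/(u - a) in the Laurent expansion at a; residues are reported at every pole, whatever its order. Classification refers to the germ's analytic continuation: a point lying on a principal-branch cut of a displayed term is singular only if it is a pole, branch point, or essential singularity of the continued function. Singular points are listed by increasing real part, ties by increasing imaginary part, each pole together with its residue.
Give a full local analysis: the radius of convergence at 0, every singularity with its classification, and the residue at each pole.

Radius of convergence at 0: 5/12.
At 5/12: a pole of order 1; residue -119/23826.
At 2: a pole of order 2; residue -8584/3971.

Denominator factor (u - 2)^2: pole of order 2 at 2, modulus 2.
Denominator factor (u - 5/12): pole of order 1 at 5/12, modulus 5/12.
The radius of convergence is the smallest modulus among the singular points: 5/12.
At the order-1 pole 5/12 set g(u) = (u - (5/12))*f(u) = (-13*u**2/6 - 8*u/11 + 2/3)/(u - 2)**2.
Simple pole: residue = g(a) at a = 5/12, which is -119/23826.
At the order-2 pole 2 set g(u) = (u - (2))^2*f(u) = (-13*u**2/6 - 8*u/11 + 2/3)/(u - 5/12).
Order-2 pole: residue = g'(a); g'(2) = -8584/3971, so the residue is -8584/3971.
List the singular points by increasing real part (a conjugate pair: the negative imaginary part first).


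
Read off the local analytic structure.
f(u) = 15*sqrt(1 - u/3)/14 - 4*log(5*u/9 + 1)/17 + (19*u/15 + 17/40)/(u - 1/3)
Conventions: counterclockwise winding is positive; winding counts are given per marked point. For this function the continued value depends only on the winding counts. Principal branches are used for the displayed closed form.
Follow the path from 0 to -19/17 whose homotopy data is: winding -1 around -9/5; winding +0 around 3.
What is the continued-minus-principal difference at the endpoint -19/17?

Continued minus principal equals (8/17)*pi*i.

The rational part is single-valued and drops out of the difference; each branch term changes only by its own monodromy.
(15/14)*sqrt(1 - u/(3)): winding +0 is even, the square root returns to the same sheet, contribution 0.
(-4/17)*log(1 - u/(-9/5)): each positive loop around -9/5 adds 2*pi*i to the log, so winding -1 contributes (-4/17)*(-1)*2*pi*i = (8/17)*pi*i.
Summing the contributions at u = -19/17 gives (8/17)*pi*i.


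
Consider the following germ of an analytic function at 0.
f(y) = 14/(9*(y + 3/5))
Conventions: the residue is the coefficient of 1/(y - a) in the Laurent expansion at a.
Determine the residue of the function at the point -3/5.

At the order-1 pole -3/5 set g(y) = (y - (-3/5))*f(y) = 14/9.
Simple pole: residue = g(a) at a = -3/5, which is 14/9.

The residue is 14/9.


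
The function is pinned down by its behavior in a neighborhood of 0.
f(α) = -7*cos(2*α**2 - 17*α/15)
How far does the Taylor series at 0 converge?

The factor cos(2*α**2 - 17*α/15) is entire and contributes no finite singular point.
The polynomial part has no poles.
No finite singular points: the Taylor series at 0 converges everywhere.

The radius of convergence is infinite.


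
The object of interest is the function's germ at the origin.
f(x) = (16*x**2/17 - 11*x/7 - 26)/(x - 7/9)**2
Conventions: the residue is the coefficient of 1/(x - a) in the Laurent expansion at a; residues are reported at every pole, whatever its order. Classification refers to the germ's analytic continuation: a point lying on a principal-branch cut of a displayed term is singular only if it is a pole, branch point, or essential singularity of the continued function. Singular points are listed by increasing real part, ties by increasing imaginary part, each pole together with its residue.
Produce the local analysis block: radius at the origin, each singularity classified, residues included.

Radius of convergence at 0: 7/9.
At 7/9: a pole of order 2; residue -115/1071.

Denominator factor (x - 7/9)^2: pole of order 2 at 7/9, modulus 7/9.
The radius of convergence is the smallest modulus among the singular points: 7/9.
At the order-2 pole 7/9 set g(x) = (x - (7/9))^2*f(x) = 16*x**2/17 - 11*x/7 - 26.
Order-2 pole: residue = g'(a); g'(7/9) = -115/1071, so the residue is -115/1071.


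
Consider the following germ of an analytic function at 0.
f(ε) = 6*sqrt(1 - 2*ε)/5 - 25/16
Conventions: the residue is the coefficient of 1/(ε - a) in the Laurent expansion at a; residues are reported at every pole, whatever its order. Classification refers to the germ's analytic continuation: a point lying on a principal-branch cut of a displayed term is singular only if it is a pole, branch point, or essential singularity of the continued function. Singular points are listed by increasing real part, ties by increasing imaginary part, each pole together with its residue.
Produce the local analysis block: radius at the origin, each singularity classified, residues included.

Branch term (6/5)*sqrt(1 - ε/(1/2)): its argument vanishes at ε = 1/2, a square-root branch point, modulus 1/2.
The radius of convergence is the smallest modulus among the singular points: 1/2.

Radius of convergence at 0: 1/2.
At 1/2: an algebraic (square-root) branch point.


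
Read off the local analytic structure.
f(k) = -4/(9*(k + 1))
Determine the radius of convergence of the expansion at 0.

The radius of convergence is 1.

Denominator factor (k + 1): pole of order 1 at -1, modulus 1.
The radius of convergence is the smallest modulus among the singular points: 1.


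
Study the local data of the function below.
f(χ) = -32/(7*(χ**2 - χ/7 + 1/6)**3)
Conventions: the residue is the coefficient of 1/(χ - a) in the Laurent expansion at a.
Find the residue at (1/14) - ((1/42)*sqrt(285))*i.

The factor χ**2 - χ/7 + 1/6 splits as (χ - a)(χ - a') with a = (1/14) - ((1/42)*sqrt(285))*i, a' = (1/14) + ((1/42)*sqrt(285))*i. At the order-3 pole a set g(χ) = (χ - a)^3*f(χ) = [-32/7] / (χ - a')^3.
Order-3 pole: residue = g''(a)/2; g''((1/14) - ((1/42)*sqrt(285))*i) = -((8297856/857375)*sqrt(285))*i, so the residue is -((4148928/857375)*sqrt(285))*i.

The residue is -((4148928/857375)*sqrt(285))*i.


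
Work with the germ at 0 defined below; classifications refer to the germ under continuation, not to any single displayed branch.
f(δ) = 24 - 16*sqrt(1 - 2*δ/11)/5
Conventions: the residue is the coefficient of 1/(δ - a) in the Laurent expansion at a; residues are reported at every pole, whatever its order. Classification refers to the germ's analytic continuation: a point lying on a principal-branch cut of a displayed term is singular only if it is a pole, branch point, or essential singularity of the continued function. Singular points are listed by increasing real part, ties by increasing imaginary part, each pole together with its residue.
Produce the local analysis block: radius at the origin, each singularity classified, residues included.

Radius of convergence at 0: 11/2.
At 11/2: an algebraic (square-root) branch point.

Branch term (-16/5)*sqrt(1 - δ/(11/2)): its argument vanishes at δ = 11/2, a square-root branch point, modulus 11/2.
The radius of convergence is the smallest modulus among the singular points: 11/2.


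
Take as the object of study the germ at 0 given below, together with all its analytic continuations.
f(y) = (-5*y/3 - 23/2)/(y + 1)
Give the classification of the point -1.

The denominator factor y + 1 vanishes at -1 and appears to the power 1; the numerator there equals -59/6, nonzero, and no other factor vanishes.
Hence a pole whose order is the multiplicity, 1.

The point is a pole of order 1.


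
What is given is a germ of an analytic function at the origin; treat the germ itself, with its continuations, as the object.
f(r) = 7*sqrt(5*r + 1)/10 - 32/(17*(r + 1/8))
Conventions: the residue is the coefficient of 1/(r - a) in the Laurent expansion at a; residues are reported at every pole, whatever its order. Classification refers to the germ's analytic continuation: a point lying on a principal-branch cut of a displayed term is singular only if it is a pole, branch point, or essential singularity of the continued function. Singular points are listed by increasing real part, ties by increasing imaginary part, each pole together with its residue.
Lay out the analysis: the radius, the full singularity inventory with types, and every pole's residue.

Denominator factor (r + 1/8): pole of order 1 at -1/8, modulus 1/8.
Branch term (7/10)*sqrt(1 - r/(-1/5)): its argument vanishes at r = -1/5, a square-root branch point, modulus 1/5.
The radius of convergence is the smallest modulus among the singular points: 1/8.
The branch term is analytic at -1/8 and contributes nothing to the residue; only the rational part matters.
At the order-1 pole -1/8 set g(r) = (r - (-1/8))*(rational part) = -32/17.
Simple pole: residue = g(a) at a = -1/8, which is -32/17.
List the singular points by increasing real part (a conjugate pair: the negative imaginary part first).

Radius of convergence at 0: 1/8.
At -1/5: an algebraic (square-root) branch point.
At -1/8: a pole of order 1; residue -32/17.


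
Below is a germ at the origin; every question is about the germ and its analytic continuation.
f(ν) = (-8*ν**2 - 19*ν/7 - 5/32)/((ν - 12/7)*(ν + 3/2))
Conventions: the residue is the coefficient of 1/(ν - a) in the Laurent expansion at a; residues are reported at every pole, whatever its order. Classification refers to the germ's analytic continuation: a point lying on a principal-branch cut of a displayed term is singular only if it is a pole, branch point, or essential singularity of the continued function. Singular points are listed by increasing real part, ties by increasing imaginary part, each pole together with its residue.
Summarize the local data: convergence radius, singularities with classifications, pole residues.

Denominator factor (ν + 3/2): pole of order 1 at -3/2, modulus 3/2.
Denominator factor (ν - 12/7): pole of order 1 at 12/7, modulus 12/7.
The radius of convergence is the smallest modulus among the singular points: 3/2.
At the order-1 pole -3/2 set g(ν) = (ν - (-3/2))*f(ν) = (-8*ν**2 - 19*ν/7 - 5/32)/(ν - 12/7).
Simple pole: residue = g(a) at a = -3/2, which is 631/144.
At the order-1 pole 12/7 set g(ν) = (ν - (12/7))*f(ν) = (-8*ν**2 - 19*ν/7 - 5/32)/(ν + 3/2).
Simple pole: residue = g(a) at a = 12/7, which is -8881/1008.
List the singular points by increasing real part (a conjugate pair: the negative imaginary part first).

Radius of convergence at 0: 3/2.
At -3/2: a pole of order 1; residue 631/144.
At 12/7: a pole of order 1; residue -8881/1008.


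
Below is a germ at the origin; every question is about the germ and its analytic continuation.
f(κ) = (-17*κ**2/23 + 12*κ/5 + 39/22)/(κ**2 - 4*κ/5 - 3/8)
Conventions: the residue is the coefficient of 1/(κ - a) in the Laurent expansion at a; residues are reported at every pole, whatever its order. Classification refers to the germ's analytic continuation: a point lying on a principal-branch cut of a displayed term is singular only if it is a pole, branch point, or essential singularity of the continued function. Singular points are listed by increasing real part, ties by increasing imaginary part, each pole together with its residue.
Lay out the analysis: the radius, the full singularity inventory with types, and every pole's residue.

Denominator factor (κ**2 - 4*κ/5 - 3/8): discriminant 107/50, real irrational roots 2/5 + (1/20)*sqrt(214) and 2/5 - (1/20)*sqrt(214); poles of order 1, moduli 2/5 + (1/20)*sqrt(214) and -2/5 + (1/20)*sqrt(214).
The radius of convergence is the smallest modulus among the singular points: -2/5 + (1/20)*sqrt(214).
The factor κ**2 - 4*κ/5 - 3/8 splits as (κ - a)(κ - a') with a = 2/5 - (1/20)*sqrt(214), a' = 2/5 + (1/20)*sqrt(214). At the order-1 pole a set g(κ) = (κ - a)*f(κ) = [-17*κ**2/23 + 12*κ/5 + 39/22] / (κ - a').
Simple pole: residue = g(a) at a = 2/5 - (1/20)*sqrt(214), which is 104/115 - (112283/1082840)*sqrt(214).
The factor κ**2 - 4*κ/5 - 3/8 splits as (κ - a)(κ - a') with a = 2/5 + (1/20)*sqrt(214), a' = 2/5 - (1/20)*sqrt(214). At the order-1 pole a set g(κ) = (κ - a)*f(κ) = [-17*κ**2/23 + 12*κ/5 + 39/22] / (κ - a').
Simple pole: residue = g(a) at a = 2/5 + (1/20)*sqrt(214), which is 104/115 + (112283/1082840)*sqrt(214).
List the singular points by increasing real part (a conjugate pair: the negative imaginary part first).

Radius of convergence at 0: -2/5 + (1/20)*sqrt(214).
At 2/5 - (1/20)*sqrt(214): a pole of order 1; residue 104/115 - (112283/1082840)*sqrt(214).
At 2/5 + (1/20)*sqrt(214): a pole of order 1; residue 104/115 + (112283/1082840)*sqrt(214).


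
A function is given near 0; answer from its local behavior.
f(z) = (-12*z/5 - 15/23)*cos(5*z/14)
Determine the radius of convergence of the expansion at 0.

The factor cos(5*z/14) is entire and contributes no finite singular point.
The polynomial part has no poles.
No finite singular points: the Taylor series at 0 converges everywhere.

The radius of convergence is infinite.


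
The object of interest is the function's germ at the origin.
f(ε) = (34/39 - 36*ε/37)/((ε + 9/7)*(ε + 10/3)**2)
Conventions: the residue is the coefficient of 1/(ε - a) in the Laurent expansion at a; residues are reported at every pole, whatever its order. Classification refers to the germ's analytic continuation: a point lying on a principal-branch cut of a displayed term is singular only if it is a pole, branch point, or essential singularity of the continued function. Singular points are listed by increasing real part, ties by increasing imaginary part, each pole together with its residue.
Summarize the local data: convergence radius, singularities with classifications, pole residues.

Denominator factor (ε + 9/7): pole of order 1 at -9/7, modulus 9/7.
Denominator factor (ε + 10/3)^2: pole of order 2 at -10/3, modulus 10/3.
The radius of convergence is the smallest modulus among the singular points: 9/7.
At the order-2 pole -10/3 set g(ε) = (ε - (-10/3))^2*f(ε) = (34/39 - 36*ε/37)/(ε + 9/7).
Order-2 pole: residue = g'(a); g'(-10/3) = -450282/889369, so the residue is -450282/889369.
At the order-1 pole -9/7 set g(ε) = (ε - (-9/7))*f(ε) = (34/39 - 36*ε/37)/(ε + 10/3)**2.
Simple pole: residue = g(a) at a = -9/7, which is 450282/889369.
List the singular points by increasing real part (a conjugate pair: the negative imaginary part first).

Radius of convergence at 0: 9/7.
At -10/3: a pole of order 2; residue -450282/889369.
At -9/7: a pole of order 1; residue 450282/889369.


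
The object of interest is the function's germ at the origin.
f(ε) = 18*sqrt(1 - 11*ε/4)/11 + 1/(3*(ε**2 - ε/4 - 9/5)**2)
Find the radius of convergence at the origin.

The radius of convergence is 4/11.

Denominator factor (ε**2 - ε/4 - 9/5)^2: discriminant 581/80, real irrational roots 1/8 + (1/40)*sqrt(2905) and 1/8 - (1/40)*sqrt(2905); poles of order 2, moduli 1/8 + (1/40)*sqrt(2905) and -1/8 + (1/40)*sqrt(2905).
Branch term (18/11)*sqrt(1 - ε/(4/11)): its argument vanishes at ε = 4/11, a square-root branch point, modulus 4/11.
The radius of convergence is the smallest modulus among the singular points: 4/11.


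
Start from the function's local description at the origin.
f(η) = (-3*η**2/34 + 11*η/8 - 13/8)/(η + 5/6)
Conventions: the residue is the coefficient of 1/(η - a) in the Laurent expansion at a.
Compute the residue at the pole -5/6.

The residue is -2311/816.

At the order-1 pole -5/6 set g(η) = (η - (-5/6))*f(η) = -3*η**2/34 + 11*η/8 - 13/8.
Simple pole: residue = g(a) at a = -5/6, which is -2311/816.


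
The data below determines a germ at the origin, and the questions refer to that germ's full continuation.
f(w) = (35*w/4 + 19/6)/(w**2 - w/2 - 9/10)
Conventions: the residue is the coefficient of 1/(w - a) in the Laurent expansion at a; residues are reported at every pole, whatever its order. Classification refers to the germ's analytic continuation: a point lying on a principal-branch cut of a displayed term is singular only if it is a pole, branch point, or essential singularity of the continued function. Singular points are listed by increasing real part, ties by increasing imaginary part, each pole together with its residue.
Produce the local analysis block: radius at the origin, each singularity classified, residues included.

Denominator factor (w**2 - w/2 - 9/10): discriminant 77/20, real irrational roots 1/4 + (1/20)*sqrt(385) and 1/4 - (1/20)*sqrt(385); poles of order 1, moduli 1/4 + (1/20)*sqrt(385) and -1/4 + (1/20)*sqrt(385).
The radius of convergence is the smallest modulus among the singular points: -1/4 + (1/20)*sqrt(385).
The factor w**2 - w/2 - 9/10 splits as (w - a)(w - a') with a = 1/4 - (1/20)*sqrt(385), a' = 1/4 + (1/20)*sqrt(385). At the order-1 pole a set g(w) = (w - a)*f(w) = [35*w/4 + 19/6] / (w - a').
Simple pole: residue = g(a) at a = 1/4 - (1/20)*sqrt(385), which is 35/8 - (257/1848)*sqrt(385).
The factor w**2 - w/2 - 9/10 splits as (w - a)(w - a') with a = 1/4 + (1/20)*sqrt(385), a' = 1/4 - (1/20)*sqrt(385). At the order-1 pole a set g(w) = (w - a)*f(w) = [35*w/4 + 19/6] / (w - a').
Simple pole: residue = g(a) at a = 1/4 + (1/20)*sqrt(385), which is 35/8 + (257/1848)*sqrt(385).
List the singular points by increasing real part (a conjugate pair: the negative imaginary part first).

Radius of convergence at 0: -1/4 + (1/20)*sqrt(385).
At 1/4 - (1/20)*sqrt(385): a pole of order 1; residue 35/8 - (257/1848)*sqrt(385).
At 1/4 + (1/20)*sqrt(385): a pole of order 1; residue 35/8 + (257/1848)*sqrt(385).


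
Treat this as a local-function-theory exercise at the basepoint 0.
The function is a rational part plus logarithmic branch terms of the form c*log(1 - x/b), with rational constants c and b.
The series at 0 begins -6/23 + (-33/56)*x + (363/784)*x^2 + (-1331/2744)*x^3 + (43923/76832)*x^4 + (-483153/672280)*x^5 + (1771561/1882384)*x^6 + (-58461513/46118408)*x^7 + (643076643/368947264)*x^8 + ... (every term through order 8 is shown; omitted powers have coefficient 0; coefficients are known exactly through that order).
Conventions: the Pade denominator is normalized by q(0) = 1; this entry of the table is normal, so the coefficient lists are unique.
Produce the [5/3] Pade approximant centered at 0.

The Pade approximant has numerator coefficients [-6/23, -1749/1288, -991353/504896, -869143/1009792, -43923/1075648, 483153/150590720]; denominator coefficients [1, 165/56, 1815/686, 6655/9604].

Taylor coefficients needed (read off): a_0 = -6/23, a_1 = -33/56, a_2 = 363/784, a_3 = -1331/2744, a_4 = 43923/76832, a_5 = -483153/672280, a_6 = 1771561/1882384, a_7 = -58461513/46118408, a_8 = 643076643/368947264.
Write the denominator as Q(x) = 1 + q1*x + q2*x^2 + q3*x^3. Requiring Q*f - P = O(x^9) with deg P <= 5 kills the coefficients of x^6..x^8 in Q*f:
  x^6: a_6 + q1*a_5 + q2*a_4 + q3*a_3 = 0, i.e. 1771561/1882384 + (-483153/672280)*q1 + (43923/76832)*q2 + (-1331/2744)*q3 = 0.
  x^7: a_7 + q1*a_6 + q2*a_5 + q3*a_4 = 0, i.e. -58461513/46118408 + (1771561/1882384)*q1 + (-483153/672280)*q2 + (43923/76832)*q3 = 0.
  x^8: a_8 + q1*a_7 + q2*a_6 + q3*a_5 = 0, i.e. 643076643/368947264 + (-58461513/46118408)*q1 + (1771561/1882384)*q2 + (-483153/672280)*q3 = 0.
Solving this linear system: q1 = 165/56, q2 = 1815/686, q3 = 6655/9604.
The numerator is Q*f truncated at degree 5: P0 = a_0 = -6/23; P1 = a_1 + q1*a_0 = -1749/1288; P2 = a_2 + q1*a_1 + q2*a_0 = -991353/504896; P3 = a_3 + q1*a_2 + q2*a_1 + q3*a_0 = -869143/1009792; P4 = a_4 + q1*a_3 + q2*a_2 + q3*a_1 = -43923/1075648; P5 = a_5 + q1*a_4 + q2*a_3 + q3*a_2 = 483153/150590720.


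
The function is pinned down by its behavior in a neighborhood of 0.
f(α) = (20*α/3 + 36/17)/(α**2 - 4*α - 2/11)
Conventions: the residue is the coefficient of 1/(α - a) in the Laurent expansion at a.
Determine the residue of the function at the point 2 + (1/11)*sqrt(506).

The factor α**2 - 4*α - 2/11 splits as (α - a)(α - a') with a = 2 + (1/11)*sqrt(506), a' = 2 - (1/11)*sqrt(506). At the order-1 pole a set g(α) = (α - a)*f(α) = [20*α/3 + 36/17] / (α - a').
Simple pole: residue = g(a) at a = 2 + (1/11)*sqrt(506), which is 10/3 + (197/1173)*sqrt(506).

The residue is 10/3 + (197/1173)*sqrt(506).


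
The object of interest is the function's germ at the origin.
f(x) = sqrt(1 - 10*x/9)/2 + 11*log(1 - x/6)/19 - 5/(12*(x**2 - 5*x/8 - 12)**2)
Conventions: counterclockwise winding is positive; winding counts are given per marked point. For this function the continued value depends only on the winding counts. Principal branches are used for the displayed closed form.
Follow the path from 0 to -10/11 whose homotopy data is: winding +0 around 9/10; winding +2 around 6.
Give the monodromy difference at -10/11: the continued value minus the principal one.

The rational part is single-valued and drops out of the difference; each branch term changes only by its own monodromy.
(11/19)*log(1 - x/(6)): each positive loop around 6 adds 2*pi*i to the log, so winding +2 contributes (11/19)*(2)*2*pi*i = (44/19)*pi*i.
(1/2)*sqrt(1 - x/(9/10)): winding +0 is even, the square root returns to the same sheet, contribution 0.
Summing the contributions at x = -10/11 gives (44/19)*pi*i.

Continued minus principal equals (44/19)*pi*i.


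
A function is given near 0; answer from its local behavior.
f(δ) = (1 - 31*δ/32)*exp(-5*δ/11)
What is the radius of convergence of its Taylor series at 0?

The factor exp(-5*δ/11) is entire and contributes no finite singular point.
The polynomial part has no poles.
No finite singular points: the Taylor series at 0 converges everywhere.

The radius of convergence is infinite.


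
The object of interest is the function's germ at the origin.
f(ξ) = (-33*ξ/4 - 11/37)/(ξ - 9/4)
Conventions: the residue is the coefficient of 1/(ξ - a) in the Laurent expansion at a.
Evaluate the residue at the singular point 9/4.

At the order-1 pole 9/4 set g(ξ) = (ξ - (9/4))*f(ξ) = -33*ξ/4 - 11/37.
Simple pole: residue = g(a) at a = 9/4, which is -11165/592.

The residue is -11165/592.


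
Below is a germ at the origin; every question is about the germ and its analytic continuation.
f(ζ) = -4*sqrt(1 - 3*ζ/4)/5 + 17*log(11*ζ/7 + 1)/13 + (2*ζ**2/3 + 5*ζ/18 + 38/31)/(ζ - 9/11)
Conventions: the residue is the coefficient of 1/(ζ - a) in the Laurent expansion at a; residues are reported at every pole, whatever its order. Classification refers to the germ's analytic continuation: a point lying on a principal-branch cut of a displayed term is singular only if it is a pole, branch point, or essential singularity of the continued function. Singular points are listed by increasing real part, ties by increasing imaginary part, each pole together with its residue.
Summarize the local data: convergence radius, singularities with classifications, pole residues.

Denominator factor (ζ - 9/11): pole of order 1 at 9/11, modulus 9/11.
Branch term (17/13)*log(1 - ζ/(-7/11)): its argument vanishes at ζ = -7/11, a logarithmic branch point, modulus 7/11.
Branch term (-4/5)*sqrt(1 - ζ/(4/3)): its argument vanishes at ζ = 4/3, a square-root branch point, modulus 4/3.
The radius of convergence is the smallest modulus among the singular points: 7/11.
The branch terms are analytic at 9/11 and contribute nothing to the residue; only the rational part matters.
At the order-1 pole 9/11 set g(ζ) = (ζ - (9/11))*(rational part) = 2*ζ**2/3 + 5*ζ/18 + 38/31.
Simple pole: residue = g(a) at a = 9/11, which is 14249/7502.
List the singular points by increasing real part (a conjugate pair: the negative imaginary part first).

Radius of convergence at 0: 7/11.
At -7/11: a logarithmic branch point.
At 9/11: a pole of order 1; residue 14249/7502.
At 4/3: an algebraic (square-root) branch point.


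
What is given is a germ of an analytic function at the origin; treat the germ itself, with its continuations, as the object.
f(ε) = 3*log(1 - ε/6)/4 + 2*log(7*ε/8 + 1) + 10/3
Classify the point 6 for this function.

The point is a logarithmic branch point.

The term (3/4)*log(1 - ε/(6)) has argument 1 - 6/(6) = 0 at 6: a logarithmic (infinitely-sheeted) branch point; the remaining terms are analytic or single-valued there.


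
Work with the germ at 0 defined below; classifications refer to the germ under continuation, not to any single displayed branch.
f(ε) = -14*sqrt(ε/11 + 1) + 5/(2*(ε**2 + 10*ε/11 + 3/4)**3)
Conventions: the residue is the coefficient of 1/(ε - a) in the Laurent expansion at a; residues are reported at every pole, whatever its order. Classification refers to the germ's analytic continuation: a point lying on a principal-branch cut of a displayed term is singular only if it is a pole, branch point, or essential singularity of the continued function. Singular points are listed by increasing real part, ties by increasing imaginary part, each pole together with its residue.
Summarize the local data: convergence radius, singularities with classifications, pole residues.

Radius of convergence at 0: (1/2)*sqrt(3).
At -11: an algebraic (square-root) branch point.
At (-5/11) - ((1/22)*sqrt(263))*i: a pole of order 3; residue ((2415765/18191447)*sqrt(263))*i.
At (-5/11) + ((1/22)*sqrt(263))*i: a pole of order 3; residue -((2415765/18191447)*sqrt(263))*i.

Denominator factor (ε**2 + 10*ε/11 + 3/4)^3: discriminant -263/121, complex-conjugate roots (-5/11) + ((1/22)*sqrt(263))*i and (-5/11) - ((1/22)*sqrt(263))*i; poles of order 3, moduli (1/2)*sqrt(3) and (1/2)*sqrt(3).
Branch term (-14)*sqrt(1 - ε/(-11)): its argument vanishes at ε = -11, a square-root branch point, modulus 11.
The radius of convergence is the smallest modulus among the singular points: (1/2)*sqrt(3).
The branch term is analytic at (-5/11) - ((1/22)*sqrt(263))*i and contributes nothing to the residue; only the rational part matters.
The factor ε**2 + 10*ε/11 + 3/4 splits as (ε - a)(ε - a') with a = (-5/11) - ((1/22)*sqrt(263))*i, a' = (-5/11) + ((1/22)*sqrt(263))*i. At the order-3 pole a set g(ε) = (ε - a)^3*(rational part) = [5/2] / (ε - a')^3.
Order-3 pole: residue = g''(a)/2; g''((-5/11) - ((1/22)*sqrt(263))*i) = ((4831530/18191447)*sqrt(263))*i, so the residue is ((2415765/18191447)*sqrt(263))*i.
The branch term is analytic at (-5/11) + ((1/22)*sqrt(263))*i and contributes nothing to the residue; only the rational part matters.
The factor ε**2 + 10*ε/11 + 3/4 splits as (ε - a)(ε - a') with a = (-5/11) + ((1/22)*sqrt(263))*i, a' = (-5/11) - ((1/22)*sqrt(263))*i. At the order-3 pole a set g(ε) = (ε - a)^3*(rational part) = [5/2] / (ε - a')^3.
Order-3 pole: residue = g''(a)/2; g''((-5/11) + ((1/22)*sqrt(263))*i) = -((4831530/18191447)*sqrt(263))*i, so the residue is -((2415765/18191447)*sqrt(263))*i.
List the singular points by increasing real part (a conjugate pair: the negative imaginary part first).


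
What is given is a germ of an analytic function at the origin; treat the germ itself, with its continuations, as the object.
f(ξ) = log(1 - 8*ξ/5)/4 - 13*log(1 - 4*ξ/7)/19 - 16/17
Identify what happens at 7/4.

The term (-13/19)*log(1 - ξ/(7/4)) has argument 1 - 7/4/(7/4) = 0 at 7/4: a logarithmic (infinitely-sheeted) branch point; the remaining terms are analytic or single-valued there.

The point is a logarithmic branch point.


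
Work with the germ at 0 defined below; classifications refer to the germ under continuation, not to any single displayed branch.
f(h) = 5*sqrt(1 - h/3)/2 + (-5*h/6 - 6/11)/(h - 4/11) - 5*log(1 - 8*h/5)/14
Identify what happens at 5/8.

The point is a logarithmic branch point.

The term (-5/14)*log(1 - h/(5/8)) has argument 1 - 5/8/(5/8) = 0 at 5/8: a logarithmic (infinitely-sheeted) branch point; the remaining terms are analytic or single-valued there.


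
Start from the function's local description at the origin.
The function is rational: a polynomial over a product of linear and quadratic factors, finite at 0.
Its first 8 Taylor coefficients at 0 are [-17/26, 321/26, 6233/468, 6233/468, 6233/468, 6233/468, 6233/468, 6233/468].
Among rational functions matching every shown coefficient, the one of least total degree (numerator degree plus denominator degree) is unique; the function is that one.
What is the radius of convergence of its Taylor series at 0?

No rational of total degree below 3 reproduces all 8 coefficients; solving the [2/1] Pade equations on them gives f(y) = (-35*y**2/36 - 13*y + 17/26)/(y - 1), whose expansion matches every shown term.
Denominator factor (y - 1): pole of order 1 at 1, modulus 1.
The radius of convergence is the smallest modulus among the singular points: 1.

The radius of convergence is 1.


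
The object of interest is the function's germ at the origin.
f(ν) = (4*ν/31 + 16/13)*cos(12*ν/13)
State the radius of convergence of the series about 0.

The factor cos(12*ν/13) is entire and contributes no finite singular point.
The polynomial part has no poles.
No finite singular points: the Taylor series at 0 converges everywhere.

The radius of convergence is infinite.


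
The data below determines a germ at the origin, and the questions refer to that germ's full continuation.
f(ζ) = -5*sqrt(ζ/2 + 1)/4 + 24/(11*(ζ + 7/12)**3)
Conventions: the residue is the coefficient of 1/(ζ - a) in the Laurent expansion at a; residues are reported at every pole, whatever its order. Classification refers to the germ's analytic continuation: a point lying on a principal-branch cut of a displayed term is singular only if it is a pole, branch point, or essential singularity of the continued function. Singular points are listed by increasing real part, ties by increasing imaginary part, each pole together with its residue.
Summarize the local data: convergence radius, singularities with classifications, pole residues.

Radius of convergence at 0: 7/12.
At -2: an algebraic (square-root) branch point.
At -7/12: a pole of order 3; residue 0.

Denominator factor (ζ + 7/12)^3: pole of order 3 at -7/12, modulus 7/12.
Branch term (-5/4)*sqrt(1 - ζ/(-2)): its argument vanishes at ζ = -2, a square-root branch point, modulus 2.
The radius of convergence is the smallest modulus among the singular points: 7/12.
The branch term is analytic at -7/12 and contributes nothing to the residue; only the rational part matters.
At the order-3 pole -7/12 set g(ζ) = (ζ - (-7/12))^3*(rational part) = 24/11.
Order-3 pole: residue = g''(a)/2; g''(-7/12) = 0, so the residue is 0.
List the singular points by increasing real part (a conjugate pair: the negative imaginary part first).


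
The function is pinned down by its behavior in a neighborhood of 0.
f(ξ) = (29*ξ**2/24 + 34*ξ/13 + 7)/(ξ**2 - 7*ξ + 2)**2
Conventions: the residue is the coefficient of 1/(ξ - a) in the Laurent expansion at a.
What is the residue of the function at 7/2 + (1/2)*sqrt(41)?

The residue is -(2897/131118)*sqrt(41).

The factor ξ**2 - 7*ξ + 2 splits as (ξ - a)(ξ - a') with a = 7/2 + (1/2)*sqrt(41), a' = 7/2 - (1/2)*sqrt(41). At the order-2 pole a set g(ξ) = (ξ - a)^2*f(ξ) = [29*ξ**2/24 + 34*ξ/13 + 7] / (ξ - a')^2.
Order-2 pole: residue = g'(a); g'(7/2 + (1/2)*sqrt(41)) = -(2897/131118)*sqrt(41), so the residue is -(2897/131118)*sqrt(41).


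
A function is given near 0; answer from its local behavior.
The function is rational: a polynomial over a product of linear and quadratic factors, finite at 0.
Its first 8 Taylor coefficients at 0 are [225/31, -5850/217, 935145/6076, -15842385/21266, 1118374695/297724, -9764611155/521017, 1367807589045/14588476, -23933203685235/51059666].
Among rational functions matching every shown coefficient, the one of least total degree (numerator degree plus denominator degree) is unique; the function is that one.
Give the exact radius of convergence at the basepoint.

No rational of total degree below 4 reproduces all 8 coefficients; solving the [2/2] Pade equations on them gives f(λ) = (-31*λ**2/28 - 35/31)/((λ - 7/9)*(λ + 1/5)), whose expansion matches every shown term.
Denominator factor (λ + 1/5): pole of order 1 at -1/5, modulus 1/5.
Denominator factor (λ - 7/9): pole of order 1 at 7/9, modulus 7/9.
The radius of convergence is the smallest modulus among the singular points: 1/5.

The radius of convergence is 1/5.


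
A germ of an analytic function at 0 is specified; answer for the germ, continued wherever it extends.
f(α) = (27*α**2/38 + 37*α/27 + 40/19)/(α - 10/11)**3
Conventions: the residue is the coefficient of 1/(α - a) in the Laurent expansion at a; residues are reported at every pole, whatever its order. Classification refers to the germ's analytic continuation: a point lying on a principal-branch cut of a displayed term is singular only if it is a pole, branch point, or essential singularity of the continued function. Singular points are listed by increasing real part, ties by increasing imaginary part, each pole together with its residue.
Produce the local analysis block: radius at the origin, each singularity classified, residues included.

Denominator factor (α - 10/11)^3: pole of order 3 at 10/11, modulus 10/11.
The radius of convergence is the smallest modulus among the singular points: 10/11.
At the order-3 pole 10/11 set g(α) = (α - (10/11))^3*f(α) = 27*α**2/38 + 37*α/27 + 40/19.
Order-3 pole: residue = g''(a)/2; g''(10/11) = 27/19, so the residue is 27/38.

Radius of convergence at 0: 10/11.
At 10/11: a pole of order 3; residue 27/38.
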